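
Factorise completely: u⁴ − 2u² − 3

(u² + 1)(u² − 3)

Substitute w = u² to get a quadratic in w, then factor.
u² − 3 is irreducible over ℤ (3 is not a perfect square).
u² + 1 is irreducible over ℤ (sum of squares).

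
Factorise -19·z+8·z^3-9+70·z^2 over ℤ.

Testing divisors of the constant over divisors of the leading coefficient, z = -1/4 is a root, so (4·z+1) is a factor; dividing leaves 2·z^2+17·z-9.
The remaining quadratic factors as (z+9)(2·z-1).

(2·z-1)·(4·z+1)·(z+9)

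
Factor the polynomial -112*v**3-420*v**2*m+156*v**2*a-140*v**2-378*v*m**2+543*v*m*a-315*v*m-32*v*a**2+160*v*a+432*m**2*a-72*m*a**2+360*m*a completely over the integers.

-(7*v-8*a)*(4*v+6*m-a+5)*(4*v+9*m)

Group: 4*v*(-28*v**2-42*v*m+39*v*a-35*v+48*m*a-8*a**2+40*a) + 9*m*(-28*v**2-42*v*m+39*v*a-35*v+48*m*a-8*a**2+40*a); both groups contain (-28*v**2-42*v*m+39*v*a-35*v+48*m*a-8*a**2+40*a), so (4*v+9*m) is a factor with cofactor -28*v**2-42*v*m+39*v*a-35*v+48*m*a-8*a**2+40*a.
The cofactor groups again: -28*v**2-42*v*m+39*v*a-35*v+48*m*a-8*a**2+40*a = -4*v*(7*v-8*a) + (-6*m+a-5)*(7*v-8*a); both groups contain (7*v-8*a), giving -(4*v+6*m-a+5)*(7*v-8*a).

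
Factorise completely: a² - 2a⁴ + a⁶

a²(a + 1)²(a - 1)²

Factor out a² first: what remains is a⁴ - 2a² + 1.
Recognize a perfect-square trinomial with the parts 1 and a².
-a² + 1 is again a difference of squares: (-a + 1)(a + 1).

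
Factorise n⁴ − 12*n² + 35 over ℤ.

(n² − 5)*(n² − 7)

Substitute u = n² to get a quadratic in u, then factor.
n² − 5 is irreducible over ℤ (5 is not a perfect square).
n² − 7 is irreducible over ℤ (7 is not a perfect square).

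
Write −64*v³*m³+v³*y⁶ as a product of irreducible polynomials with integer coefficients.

Pull out the common factor v³, leaving −64*m³+y⁶.
Recognize a difference of cubes with the parts y² and 4*m.

−v³*(4*m−y²)*(16*m²+4*m*y²+y⁴)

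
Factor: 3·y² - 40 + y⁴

Substitute u = y² to get a quadratic in u, then factor.
y² - 5 is irreducible over ℤ (5 is not a perfect square).
y² + 8 is irreducible over ℤ (always positive, so no real roots).

(y² + 8)·(y² - 5)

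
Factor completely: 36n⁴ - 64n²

4n²(3n + 4)(3n - 4)

Factor out 4n², leaving 9n² - 16, which is a difference of two squares.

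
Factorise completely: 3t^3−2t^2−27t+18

Among the possible rational roots, t = 2/3 is a root, giving the factor (3t−2) and quotient t^2−9.
The remaining quadratic factors as (t+3)(t−3).

(3t−2)(t+3)(t−3)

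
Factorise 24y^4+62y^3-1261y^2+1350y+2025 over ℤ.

By the rational root theorem, y = 5 is a root, so (y-5) divides it; the quotient is 24y^3+182y^2-351y-405.
Continuing, y = 9/4 is a root, so (4y-9) is a factor; dividing leaves 6y^2+59y+45.
The remaining quadratic factors as (6y+5)(y+9).

(4y-9)(6y+5)(y+9)(y-5)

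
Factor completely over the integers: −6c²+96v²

6(4v−c)(4v+c)

Pull out the common factor 6; 16v²−c² is a difference of squares.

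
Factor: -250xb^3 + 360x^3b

Pull out the common factor 10xb; 36x^2 - 25b^2 is a difference of squares.

10bx(6x - 5b)(6x + 5b)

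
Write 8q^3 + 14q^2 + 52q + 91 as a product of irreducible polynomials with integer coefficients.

Group as (8q^3 + 52q) + (14q^2 + 91) = 4q(2q^2 + 13) + 7(2q^2 + 13).
Both groups share the factor (2q^2 + 13).

(4q + 7)(2q^2 + 13)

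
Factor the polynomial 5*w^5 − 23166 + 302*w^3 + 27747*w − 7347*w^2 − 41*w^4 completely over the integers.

(5*w − 6)*(w − 11)*(w − 3)*(w^2 + 7*w + 117)

Among the possible rational roots, w = 6/5 is a root, so (5*w − 6) is a factor; dividing leaves w^4 − 7*w^3 + 52*w^2 − 1407*w + 3861.
Next, w = 3 is a root, so (w − 3) is a factor; dividing leaves w^3 − 4*w^2 + 40*w − 1287.
Next, w = 11 is a root, so (w − 11) divides it; the quotient is w^2 + 7*w + 117.
The quadratic w^2 + 7*w + 117 has discriminant −419 < 0 and is irreducible over ℤ.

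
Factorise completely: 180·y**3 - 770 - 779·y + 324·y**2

Testing divisors of the constant over divisors of the leading coefficient, y = -5/6 is a root, so (6·y + 5) is a factor; dividing leaves 30·y**2 + 29·y - 154.
The remaining quadratic factors as (6·y - 11)(5·y + 14).

(5·y + 14)·(6·y + 5)·(6·y - 11)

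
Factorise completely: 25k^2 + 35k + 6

Need a pair with product 25·6 = 150 and sum 35: that's 5 and 30.
Split the middle term: 25k^2 + 5k + 30k + 6 = 5k(5k + 1) + 6(5k + 1).

(5k + 1)(5k + 6)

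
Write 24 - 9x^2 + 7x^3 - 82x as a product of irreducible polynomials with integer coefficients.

(7x - 2)(x + 3)(x - 4)

Testing divisors of the constant over divisors of the leading coefficient, x = 4 is a root, so (x - 4) is a factor; dividing leaves 7x^2 + 19x - 6.
The remaining quadratic factors as (x + 3)(7x - 2).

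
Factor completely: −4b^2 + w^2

Group: w(w + 2b) − 2b(w + 2b); both groups contain (w + 2b).

(w − 2b)(w + 2b)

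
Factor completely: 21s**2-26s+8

(3s-2)(7s-4)

Need a pair with product 21·8 = 168 and sum -26: that's -14 and -12.
Split the middle term: 21s**2-14s - 12s+8 = 7s(3s-2) - 4(3s-2).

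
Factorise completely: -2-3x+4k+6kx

Group as (6kx+4k) + (-3x-2) = 2k(3x+2) - (3x+2).
Both groups share the factor (3x+2).

(2k-1)(3x+2)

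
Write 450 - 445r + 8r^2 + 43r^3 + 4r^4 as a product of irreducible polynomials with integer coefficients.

(4r - 5)(r + 5)(r + 9)(r - 2)

Testing divisors of the constant over divisors of the leading coefficient, r = 2 is a root, so (r - 2) is a factor; dividing leaves 4r^3 + 51r^2 + 110r - 225.
Then r = -5 is a root, giving the factor (r + 5) and quotient 4r^2 + 31r - 45.
The remaining quadratic factors as (r + 9)(4r - 5).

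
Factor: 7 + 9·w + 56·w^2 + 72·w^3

Group as (72·w^3 + 9·w) + (56·w^2 + 7) = 9·w·(8·w^2 + 1) + 7·(8·w^2 + 1).
Both groups share the factor (8·w^2 + 1).

(9·w + 7)·(8·w^2 + 1)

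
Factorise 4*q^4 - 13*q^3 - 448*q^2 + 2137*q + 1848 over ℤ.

Trying the rational-root candidates, q = -3/4 is a root, so (4*q + 3) is a factor; dividing leaves q^3 - 4*q^2 - 109*q + 616.
Then q = 7 is a root, so (q - 7) is a factor; dividing leaves q^2 + 3*q - 88.
The remaining quadratic factors as (q - 8)(q + 11).

(4*q + 3)*(q + 11)*(q - 7)*(q - 8)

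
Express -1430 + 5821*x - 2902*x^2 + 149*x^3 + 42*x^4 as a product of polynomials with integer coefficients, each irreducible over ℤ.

(6*x - 13)*(7*x - 2)*(x + 11)*(x - 5)

Trying the rational-root candidates, x = 2/7 is a root, so (7*x - 2) divides it; the quotient is 6*x^3 + 23*x^2 - 408*x + 715.
Continuing, x = 13/6 is a root, giving the factor (6*x - 13) and quotient x^2 + 6*x - 55.
The remaining quadratic factors as (x + 11)(x - 5).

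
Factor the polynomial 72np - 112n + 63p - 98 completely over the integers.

Group as (72np - 112n) + (63p - 98) = 8n(9p - 14) + 7(9p - 14).
Both groups share the factor (9p - 14).

(8n + 7)(9p - 14)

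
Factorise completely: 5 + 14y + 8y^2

Need a pair with product 8·5 = 40 and sum 14: that's 10 and 4.
Split the middle term: 8y^2 + 10y + 4y + 5 = 2y(4y + 5) + (4y + 5).

(2y + 1)(4y + 5)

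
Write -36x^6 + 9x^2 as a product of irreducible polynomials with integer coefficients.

Factor out 9x^2 first: what remains is -4x^4 + 1.
Recognize a difference of squares with the parts 1 and 2x^2.

-9x^2(2x^2 + 1)(2x^2 - 1)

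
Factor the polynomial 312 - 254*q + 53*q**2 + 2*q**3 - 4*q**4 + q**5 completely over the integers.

(q + 4)*(q - 2)*(q - 3)*(q**2 - 3*q + 13)

Trying the rational-root candidates, q = -4 is a root, so (q + 4) divides it; the quotient is q**4 - 8*q**3 + 34*q**2 - 83*q + 78.
Then q = 2 is a root, giving the factor (q - 2) and quotient q**3 - 6*q**2 + 22*q - 39.
Continuing, q = 3 is a root, giving the factor (q - 3) and quotient q**2 - 3*q + 13.
The quadratic q**2 - 3*q + 13 has discriminant -43 < 0 and is irreducible over ℤ.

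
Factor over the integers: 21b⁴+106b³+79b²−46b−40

(3b−2)(7b+5)(b+1)(b+4)

Testing divisors of the constant over divisors of the leading coefficient, b = −4 is a root, so (b+4) is a factor; dividing leaves 21b³+22b²−9b−10.
Then b = 2/3 is a root, so (3b−2) is a factor; dividing leaves 7b²+12b+5.
The remaining quadratic factors as (7b+5)(b+1).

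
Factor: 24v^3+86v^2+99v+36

By the rational root theorem, v = -3/2 is a root, giving the factor (2v+3) and quotient 12v^2+25v+12.
The remaining quadratic factors as (4v+3)(3v+4).

(2v+3)(3v+4)(4v+3)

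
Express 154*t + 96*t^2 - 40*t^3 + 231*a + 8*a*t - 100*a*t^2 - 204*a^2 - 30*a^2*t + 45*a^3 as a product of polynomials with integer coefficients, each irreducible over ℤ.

Group: 5*a*(9*a^2 + 12*a*t - 21*a + 4*t^2 - 14*t) + (-10*t - 11)*(9*a^2 + 12*a*t - 21*a + 4*t^2 - 14*t); both groups contain (9*a^2 + 12*a*t - 21*a + 4*t^2 - 14*t), so (5*a - 10*t - 11) is a factor with cofactor 9*a^2 + 12*a*t - 21*a + 4*t^2 - 14*t.
The cofactor groups again: 9*a^2 + 12*a*t - 21*a + 4*t^2 - 14*t = 3*a*(3*a + 2*t) + (2*t - 7)*(3*a + 2*t); both groups contain (3*a + 2*t), giving (3*a + 2*t - 7)*(3*a + 2*t).

(3*a + 2*t)*(3*a + 2*t - 7)*(5*a - 10*t - 11)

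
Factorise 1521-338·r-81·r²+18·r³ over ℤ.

(2·r-9)·(3·r+13)·(3·r-13)

Testing divisors of the constant over divisors of the leading coefficient, r = 9/2 is a root, so (2·r-9) divides it; the quotient is 9·r²-169.
The remaining quadratic factors as (3·r-13)(3·r+13).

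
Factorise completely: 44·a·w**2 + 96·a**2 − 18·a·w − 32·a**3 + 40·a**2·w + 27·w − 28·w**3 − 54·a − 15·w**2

−(2·a − w)·(4·a + 4·w − 3)·(4·a − 7·w − 9)

Group: 4·a·(−8·a**2 + 18·a·w + 18·a − 7·w**2 − 9·w) + (4·w − 3)·(−8·a**2 + 18·a·w + 18·a − 7·w**2 − 9·w); both groups contain (−8·a**2 + 18·a·w + 18·a − 7·w**2 − 9·w), so (4·a + 4·w − 3) is a factor with cofactor −8·a**2 + 18·a·w + 18·a − 7·w**2 − 9·w.
The cofactor groups again: −8·a**2 + 18·a·w + 18·a − 7·w**2 − 9·w = −4·a·(2·a − w) + (7·w + 9)·(2·a − w); both groups contain (2·a − w), giving −(4·a − 7·w − 9)·(2·a − w).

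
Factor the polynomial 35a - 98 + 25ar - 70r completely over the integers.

(5a - 14)(5r + 7)

Group as (25ar + 35a) + (-70r - 98) = 5a(5r + 7) - 14(5r + 7).
Both groups share the factor (5r + 7).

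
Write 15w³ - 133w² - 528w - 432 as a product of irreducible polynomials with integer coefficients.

(3w + 4)(5w + 9)(w - 12)

Among the possible rational roots, w = 12 is a root, so (w - 12) divides it; the quotient is 15w² + 47w + 36.
The remaining quadratic factors as (3w + 4)(5w + 9).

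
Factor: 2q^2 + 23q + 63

Need a pair with product 2·63 = 126 and sum 23: that's 9 and 14.
Split the middle term: 2q^2 + 9q + 14q + 63 = q(2q + 9) + 7(2q + 9).

(2q + 9)(q + 7)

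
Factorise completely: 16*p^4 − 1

Write as (4*p^2)² − (1)², then factor 4*p^2 − 1 once more.

(2*p + 1)*(2*p − 1)*(4*p^2 + 1)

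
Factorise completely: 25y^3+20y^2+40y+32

Group as (25y^3+40y) + (20y^2+32) = 5y(5y^2+8) + 4(5y^2+8).
Both groups share the factor (5y^2+8).

(5y+4)(5y^2+8)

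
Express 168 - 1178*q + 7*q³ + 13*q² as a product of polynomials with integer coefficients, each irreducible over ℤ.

(7*q - 1)*(q + 14)*(q - 12)

Among the possible rational roots, q = 1/7 is a root, so (7*q - 1) divides it; the quotient is q² + 2*q - 168.
The remaining quadratic factors as (q - 12)(q + 14).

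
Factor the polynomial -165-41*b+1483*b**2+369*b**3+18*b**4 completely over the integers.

(2*b+11)*(3*b+1)*(3*b-1)*(b+15)

Testing divisors of the constant over divisors of the leading coefficient, b = -15 is a root, so (b+15) is a factor; dividing leaves 18*b**3+99*b**2-2*b-11.
Then b = -1/3 is a root, so (3*b+1) is a factor; dividing leaves 6*b**2+31*b-11.
The remaining quadratic factors as (2*b+11)(3*b-1).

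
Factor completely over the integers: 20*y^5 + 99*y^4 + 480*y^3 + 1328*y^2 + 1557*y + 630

By the rational root theorem, y = -6/5 is a root, giving the factor (5*y + 6) and quotient 4*y^4 + 15*y^3 + 78*y^2 + 172*y + 105.
Then y = -7/4 is a root, giving the factor (4*y + 7) and quotient y^3 + 2*y^2 + 16*y + 15.
Next, y = -1 is a root, so (y + 1) is a factor; dividing leaves y^2 + y + 15.
The quadratic y^2 + y + 15 has discriminant -59 < 0 and is irreducible over ℤ.

(4*y + 7)*(5*y + 6)*(y + 1)*(y^2 + y + 15)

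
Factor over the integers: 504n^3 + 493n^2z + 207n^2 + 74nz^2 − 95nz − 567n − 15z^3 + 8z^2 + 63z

Group: 9n(56n^2 + 61nz + 23n + 15z^2 − 8z − 63) − z(56n^2 + 61nz + 23n + 15z^2 − 8z − 63); both groups contain (56n^2 + 61nz + 23n + 15z^2 − 8z − 63), so (9n − z) is a factor with cofactor 56n^2 + 61nz + 23n + 15z^2 − 8z − 63.
The cofactor groups again: 56n^2 + 61nz + 23n + 15z^2 − 8z − 63 = 8n(7n + 5z + 9) + (3z − 7)(7n + 5z + 9); both groups contain (7n + 5z + 9), giving (8n + 3z − 7)(7n + 5z + 9).

(7n + 5z + 9)(8n + 3z − 7)(9n − z)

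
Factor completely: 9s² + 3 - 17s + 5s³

Trying the rational-root candidates, s = -3 is a root, so (s + 3) divides it; the quotient is 5s² - 6s + 1.
The remaining quadratic factors as (5s - 1)(s - 1).

(5s - 1)(s + 3)(s - 1)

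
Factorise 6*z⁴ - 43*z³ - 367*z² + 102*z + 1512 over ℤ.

(2*z + 9)*(3*z + 7)*(z - 12)*(z - 2)

Among the possible rational roots, z = -7/3 is a root, giving the factor (3*z + 7) and quotient 2*z³ - 19*z² - 78*z + 216.
Then z = -9/2 is a root, so (2*z + 9) is a factor; dividing leaves z² - 14*z + 24.
The remaining quadratic factors as (z - 2)(z - 12).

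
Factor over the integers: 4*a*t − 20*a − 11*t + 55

Group as (4*a*t − 20*a) + (−11*t + 55) = 4*a*(t − 5) − 11*(t − 5).
Both groups share the factor (t − 5).

(4*a − 11)*(t − 5)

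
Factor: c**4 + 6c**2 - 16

Substitute u = c**2 to get a quadratic in u, then factor.
c**2 + 8 is irreducible over ℤ (always positive, so no real roots).
c**2 - 2 is irreducible over ℤ (2 is not a perfect square).

(c**2 + 8)(c**2 - 2)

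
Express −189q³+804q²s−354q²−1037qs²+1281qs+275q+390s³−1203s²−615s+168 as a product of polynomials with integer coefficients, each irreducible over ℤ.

Group: 7q(−27q²+57qs−39q−26s²+75s+56) + (−15s+3)(−27q²+57qs−39q−26s²+75s+56); both groups contain (−27q²+57qs−39q−26s²+75s+56), so (7q−15s+3) is a factor with cofactor −27q²+57qs−39q−26s²+75s+56.
The cofactor groups again: −27q²+57qs−39q−26s²+75s+56 = −3q(9q−13s−8) + (2s−7)(9q−13s−8); both groups contain (9q−13s−8), giving −(3q−2s+7)(9q−13s−8).

−(3q−2s+7)(7q−15s+3)(9q−13s−8)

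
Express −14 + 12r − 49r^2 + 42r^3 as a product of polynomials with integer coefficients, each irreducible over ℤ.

(6r − 7)(7r^2 + 2)

Group as (42r^3 + 12r) + (−49r^2 − 14) = 6r(7r^2 + 2) − 7(7r^2 + 2).
Both groups share the factor (7r^2 + 2).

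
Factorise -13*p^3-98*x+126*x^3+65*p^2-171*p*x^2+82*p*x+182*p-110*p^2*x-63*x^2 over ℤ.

Group: 13*p*(-p^2-9*p*x+5*p-18*x^2+9*x+14) - 7*x*(-p^2-9*p*x+5*p-18*x^2+9*x+14); both groups contain (-p^2-9*p*x+5*p-18*x^2+9*x+14), so (13*p-7*x) is a factor with cofactor -p^2-9*p*x+5*p-18*x^2+9*x+14.
The cofactor groups again: -p^2-9*p*x+5*p-18*x^2+9*x+14 = -p*(p+3*x+2) + (-6*x+7)*(p+3*x+2); both groups contain (p+3*x+2), giving -(p+6*x-7)*(p+3*x+2).

-(13*p-7*x)*(p+3*x+2)*(p+6*x-7)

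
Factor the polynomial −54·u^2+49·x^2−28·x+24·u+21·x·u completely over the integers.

(7·x−6·u)·(7·x+9·u−4)

Group: 7·x·(7·x−6·u) + (9·u−4)·(7·x−6·u); both groups contain (7·x−6·u).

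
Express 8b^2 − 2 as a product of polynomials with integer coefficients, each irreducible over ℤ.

Factor out 2, leaving 4b^2 − 1, which is a difference of two squares.

2(2b + 1)(2b − 1)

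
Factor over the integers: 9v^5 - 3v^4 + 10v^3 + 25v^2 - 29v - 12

Among the possible rational roots, v = -1/3 is a root, giving the factor (3v + 1) and quotient 3v^4 - 2v^3 + 4v^2 + 7v - 12.
Then v = -4/3 is a root, giving the factor (3v + 4) and quotient v^3 - 2v^2 + 4v - 3.
Next, v = 1 is a root, so (v - 1) divides it; the quotient is v^2 - v + 3.
The quadratic v^2 - v + 3 has discriminant -11 < 0 and is irreducible over ℤ.

(3v + 1)(3v + 4)(v - 1)(v^2 - v + 3)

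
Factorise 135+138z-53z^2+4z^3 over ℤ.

Among the possible rational roots, z = -3/4 is a root, so (4z+3) is a factor; dividing leaves z^2-14z+45.
The remaining quadratic factors as (z-9)(z-5).

(4z+3)(z-5)(z-9)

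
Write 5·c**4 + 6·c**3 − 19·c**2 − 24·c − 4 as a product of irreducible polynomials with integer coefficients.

Testing divisors of the constant over divisors of the leading coefficient, c = −1 is a root, giving the factor (c + 1) and quotient 5·c**3 + c**2 − 20·c − 4.
Next, c = −2 is a root, giving the factor (c + 2) and quotient 5·c**2 − 9·c − 2.
The remaining quadratic factors as (c − 2)(5·c + 1).

(5·c + 1)·(c + 1)·(c + 2)·(c − 2)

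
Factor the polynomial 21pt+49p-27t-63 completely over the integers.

(3t+7)(7p-9)

Group as (21pt+49p) + (-27t-63) = 7p(3t+7) - 9(3t+7).
Both groups share the factor (3t+7).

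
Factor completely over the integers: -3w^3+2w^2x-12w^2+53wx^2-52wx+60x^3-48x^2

-(3w+4x)(w+3x)(w-5x+4)

Group: w(-3w^2+11wx-12w+20x^2-16x) + 3x(-3w^2+11wx-12w+20x^2-16x); both groups contain (-3w^2+11wx-12w+20x^2-16x), so (w+3x) is a factor with cofactor -3w^2+11wx-12w+20x^2-16x.
The cofactor groups again: -3w^2+11wx-12w+20x^2-16x = -3w(w-5x+4) - 4x(w-5x+4); both groups contain (w-5x+4), giving -(3w+4x)(w-5x+4).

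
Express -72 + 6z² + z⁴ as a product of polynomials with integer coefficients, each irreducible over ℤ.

Substitute u = z² to get a quadratic in u, then factor.
z² - 6 is irreducible over ℤ (6 is not a perfect square).
z² + 12 is irreducible over ℤ (always positive, so no real roots).

(z² + 12)(z² - 6)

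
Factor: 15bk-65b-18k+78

(3k-13)(5b-6)

Group as (15bk-65b) + (-18k+78) = 5b(3k-13) - 6(3k-13).
Both groups share the factor (3k-13).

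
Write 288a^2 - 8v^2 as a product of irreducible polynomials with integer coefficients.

8(6a + v)(6a - v)

Factor out 8, leaving 36a^2 - v^2, which is a difference of two squares.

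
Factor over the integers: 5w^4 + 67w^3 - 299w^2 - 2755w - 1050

(5w + 2)(w + 15)(w + 5)(w - 7)

Trying the rational-root candidates, w = -15 is a root, giving the factor (w + 15) and quotient 5w^3 - 8w^2 - 179w - 70.
Next, w = -5 is a root, so (w + 5) divides it; the quotient is 5w^2 - 33w - 14.
The remaining quadratic factors as (5w + 2)(w - 7).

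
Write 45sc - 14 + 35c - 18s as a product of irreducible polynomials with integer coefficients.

(5c - 2)(9s + 7)

Group as (45sc - 18s) + (35c - 14) = 9s(5c - 2) + 7(5c - 2).
Both groups share the factor (5c - 2).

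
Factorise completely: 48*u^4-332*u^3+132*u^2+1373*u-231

(2*u-11)*(4*u+7)*(6*u-1)*(u-3)

Trying the rational-root candidates, u = -7/4 is a root, so (4*u+7) is a factor; dividing leaves 12*u^3-104*u^2+215*u-33.
Continuing, u = 11/2 is a root, giving the factor (2*u-11) and quotient 6*u^2-19*u+3.
The remaining quadratic factors as (6*u-1)(u-3).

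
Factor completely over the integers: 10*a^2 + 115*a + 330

Pull out the common factor 5, then factor the remaining trinomial.

5*(2*a + 11)*(a + 6)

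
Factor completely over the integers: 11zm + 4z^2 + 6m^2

Group: z(4z + 3m) + 2m(4z + 3m); both groups contain (4z + 3m).

(z + 2m)(4z + 3m)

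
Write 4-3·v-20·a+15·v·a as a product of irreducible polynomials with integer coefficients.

(3·v-4)·(5·a-1)

Group as (15·v·a-3·v) + (-20·a+4) = 3·v·(5·a-1) - 4·(5·a-1).
Both groups share the factor (5·a-1).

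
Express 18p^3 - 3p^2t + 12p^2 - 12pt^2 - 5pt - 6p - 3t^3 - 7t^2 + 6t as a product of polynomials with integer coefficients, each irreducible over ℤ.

(3p + t + 3)(6p + 3t - 2)(p - t)

Group: 6p(3p^2 - 2pt + 3p - t^2 - 3t) + (3t - 2)(3p^2 - 2pt + 3p - t^2 - 3t); both groups contain (3p^2 - 2pt + 3p - t^2 - 3t), so (6p + 3t - 2) is a factor with cofactor 3p^2 - 2pt + 3p - t^2 - 3t.
The cofactor groups again: 3p^2 - 2pt + 3p - t^2 - 3t = p(3p + t + 3) - t(3p + t + 3); both groups contain (3p + t + 3), giving (p - t)(3p + t + 3).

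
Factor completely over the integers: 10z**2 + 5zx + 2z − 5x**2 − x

(2z − x)(5z + 5x + 1)

Group: 5z(2z − x) + (5x + 1)(2z − x); both groups contain (2z − x).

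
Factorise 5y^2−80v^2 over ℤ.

5(y−4v)(y+4v)

Factor out 5, leaving y^2−16v^2, which is a difference of two squares.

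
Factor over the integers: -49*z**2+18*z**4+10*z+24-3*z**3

By the rational root theorem, z = 4/3 is a root, so (3*z-4) divides it; the quotient is 6*z**3+7*z**2-7*z-6.
Next, z = 1 is a root, so (z-1) divides it; the quotient is 6*z**2+13*z+6.
The remaining quadratic factors as (3*z+2)(2*z+3).

(2*z+3)*(3*z+2)*(3*z-4)*(z-1)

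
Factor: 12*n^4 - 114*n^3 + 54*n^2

Pull out the common factor 6*n^2, then factor the remaining trinomial.

6*n^2*(2*n - 1)*(n - 9)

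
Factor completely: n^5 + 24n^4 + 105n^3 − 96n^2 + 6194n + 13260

(n + 13)(n + 15)(n + 2)(n^2 − 6n + 34)

Trying the rational-root candidates, n = −2 is a root, so (n + 2) is a factor; dividing leaves n^4 + 22n^3 + 61n^2 − 218n + 6630.
Next, n = −13 is a root, so (n + 13) divides it; the quotient is n^3 + 9n^2 − 56n + 510.
Next, n = −15 is a root, giving the factor (n + 15) and quotient n^2 − 6n + 34.
The quadratic n^2 − 6n + 34 has discriminant −100 < 0 and is irreducible over ℤ.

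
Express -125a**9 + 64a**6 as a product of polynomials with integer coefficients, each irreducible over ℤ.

-a**6(5a - 4)(25a**2 + 20a + 16)

Pull out the common factor a**6, leaving -125a**3 + 64.
Recognize a difference of cubes with the parts 4 and 5a.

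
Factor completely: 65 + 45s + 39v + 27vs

Group as (27vs + 39v) + (45s + 65) = 3v(9s + 13) + 5(9s + 13).
Both groups share the factor (9s + 13).

(3v + 5)(9s + 13)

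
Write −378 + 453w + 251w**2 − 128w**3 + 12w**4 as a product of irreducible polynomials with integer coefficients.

(2w + 3)(2w − 9)(3w − 2)(w − 7)

Trying the rational-root candidates, w = 7 is a root, so (w − 7) divides it; the quotient is 12w**3 − 44w**2 − 57w + 54.
Continuing, w = −3/2 is a root, so (2w + 3) is a factor; dividing leaves 6w**2 − 31w + 18.
The remaining quadratic factors as (2w − 9)(3w − 2).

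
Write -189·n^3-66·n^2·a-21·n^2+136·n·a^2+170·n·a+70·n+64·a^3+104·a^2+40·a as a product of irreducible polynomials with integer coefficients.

-(9·n-8·a-5)·(3·n+2·a+2)·(7·n+4·a)

Group: 3·n·(-63·n^2+20·n·a+35·n+32·a^2+20·a) + (2·a+2)·(-63·n^2+20·n·a+35·n+32·a^2+20·a); both groups contain (-63·n^2+20·n·a+35·n+32·a^2+20·a), so (3·n+2·a+2) is a factor with cofactor -63·n^2+20·n·a+35·n+32·a^2+20·a.
The cofactor groups again: -63·n^2+20·n·a+35·n+32·a^2+20·a = -7·n·(9·n-8·a-5) - 4·a·(9·n-8·a-5); both groups contain (9·n-8·a-5), giving -(7·n+4·a)·(9·n-8·a-5).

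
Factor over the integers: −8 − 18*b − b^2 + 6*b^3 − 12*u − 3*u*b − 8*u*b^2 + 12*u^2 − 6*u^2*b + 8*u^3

Group: 2*u*(4*u^2 − 7*u*b + 4*u + 3*b^2 − 2*b − 8) + (2*b + 1)*(4*u^2 − 7*u*b + 4*u + 3*b^2 − 2*b − 8); both groups contain (4*u^2 − 7*u*b + 4*u + 3*b^2 − 2*b − 8), so (2*u + 2*b + 1) is a factor with cofactor 4*u^2 − 7*u*b + 4*u + 3*b^2 − 2*b − 8.
The cofactor groups again: 4*u^2 − 7*u*b + 4*u + 3*b^2 − 2*b − 8 = u*(4*u − 3*b − 4) + (−b + 2)*(4*u − 3*b − 4); both groups contain (4*u − 3*b − 4), giving (u − b + 2)*(4*u − 3*b − 4).

(4*u − 3*b − 4)*(u − b + 2)*(2*u + 2*b + 1)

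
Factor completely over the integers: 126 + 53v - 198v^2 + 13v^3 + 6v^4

(2v - 9)(3v + 2)(v + 7)(v - 1)

Testing divisors of the constant over divisors of the leading coefficient, v = -2/3 is a root, so (3v + 2) divides it; the quotient is 2v^3 + 3v^2 - 68v + 63.
Next, v = -7 is a root, so (v + 7) divides it; the quotient is 2v^2 - 11v + 9.
The remaining quadratic factors as (v - 1)(2v - 9).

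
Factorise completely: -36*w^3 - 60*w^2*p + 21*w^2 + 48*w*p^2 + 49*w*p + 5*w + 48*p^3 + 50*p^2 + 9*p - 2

-(3*w - 3*p - 2)*(3*w + 2*p + 1)*(4*w + 8*p - 1)

Group: 3*w*(-12*w^2 - 32*w*p - w - 16*p^2 - 6*p + 1) + (-3*p - 2)*(-12*w^2 - 32*w*p - w - 16*p^2 - 6*p + 1); both groups contain (-12*w^2 - 32*w*p - w - 16*p^2 - 6*p + 1), so (3*w - 3*p - 2) is a factor with cofactor -12*w^2 - 32*w*p - w - 16*p^2 - 6*p + 1.
The cofactor groups again: -12*w^2 - 32*w*p - w - 16*p^2 - 6*p + 1 = -3*w*(4*w + 8*p - 1) + (-2*p - 1)*(4*w + 8*p - 1); both groups contain (4*w + 8*p - 1), giving -(3*w + 2*p + 1)*(4*w + 8*p - 1).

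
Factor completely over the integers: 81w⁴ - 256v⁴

(3w - 4v)(3w + 4v)(9w² + 16v²)

Write as (9w²)² − (16v²)², then factor 9w² - 16v² once more.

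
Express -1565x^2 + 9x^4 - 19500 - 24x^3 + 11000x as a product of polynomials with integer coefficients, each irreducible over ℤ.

Testing divisors of the constant over divisors of the leading coefficient, x = 10/3 is a root, so (3x - 10) divides it; the quotient is 3x^3 + 2x^2 - 515x + 1950.
Then x = 13/3 is a root, so (3x - 13) divides it; the quotient is x^2 + 5x - 150.
The remaining quadratic factors as (x - 10)(x + 15).

(3x - 10)(3x - 13)(x + 15)(x - 10)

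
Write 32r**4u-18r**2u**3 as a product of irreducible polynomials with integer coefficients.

Factor out 2r**2u, leaving 16r**2-9u**2, which is a difference of two squares.

2r**2u(4r+3u)(4r-3u)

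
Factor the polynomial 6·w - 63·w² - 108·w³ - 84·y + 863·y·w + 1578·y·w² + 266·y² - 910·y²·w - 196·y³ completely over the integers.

-(7·y - 9·w - 6)·(14·y - w)·(2·y + 12·w - 1)

Group: 14·y·(-14·y² - 66·y·w + 19·y + 108·w² + 63·w - 6) - w·(-14·y² - 66·y·w + 19·y + 108·w² + 63·w - 6); both groups contain (-14·y² - 66·y·w + 19·y + 108·w² + 63·w - 6), so (14·y - w) is a factor with cofactor -14·y² - 66·y·w + 19·y + 108·w² + 63·w - 6.
The cofactor groups again: -14·y² - 66·y·w + 19·y + 108·w² + 63·w - 6 = -7·y·(2·y + 12·w - 1) + (9·w + 6)·(2·y + 12·w - 1); both groups contain (2·y + 12·w - 1), giving -(7·y - 9·w - 6)·(2·y + 12·w - 1).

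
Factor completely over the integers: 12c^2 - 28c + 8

Pull out the common factor 4, then factor the remaining trinomial.

4(3c - 1)(c - 2)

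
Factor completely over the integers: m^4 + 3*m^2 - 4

(m + 1)*(m - 1)*(m^2 + 4)

Substitute u = m^2 to get a quadratic in u, then factor.
m^2 - 1 is a difference of squares.
m^2 + 4 is irreducible over ℤ (sum of squares).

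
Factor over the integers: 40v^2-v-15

Need a pair with product 40·(-15) = -600 and sum -1: that's 24 and -25.
Split the middle term: 40v^2+24v - 25v-15 = 8v(5v+3) - 5(5v+3).

(5v+3)(8v-5)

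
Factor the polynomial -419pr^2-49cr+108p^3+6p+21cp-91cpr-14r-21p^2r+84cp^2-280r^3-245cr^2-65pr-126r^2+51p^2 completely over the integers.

Group: 7c(12p^2-13pr+3p-35r^2-7r) + (9p+8r+2)(12p^2-13pr+3p-35r^2-7r); both groups contain (12p^2-13pr+3p-35r^2-7r), so (7c+9p+8r+2) is a factor with cofactor 12p^2-13pr+3p-35r^2-7r.
The cofactor groups again: 12p^2-13pr+3p-35r^2-7r = 3p(4p+5r+1) - 7r(4p+5r+1); both groups contain (4p+5r+1), giving (3p-7r)(4p+5r+1).

(3p-7r)(4p+5r+1)(7c+9p+8r+2)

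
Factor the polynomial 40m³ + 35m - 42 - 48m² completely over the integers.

(5m - 6)(8m² + 7)

Group as (40m³ + 35m) + (-48m² - 42) = 5m(8m² + 7) - 6(8m² + 7).
Both groups share the factor (8m² + 7).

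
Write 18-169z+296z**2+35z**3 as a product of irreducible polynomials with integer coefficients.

(5z-2)(7z-1)(z+9)

By the rational root theorem, z = -9 is a root, so (z+9) divides it; the quotient is 35z**2-19z+2.
The remaining quadratic factors as (5z-2)(7z-1).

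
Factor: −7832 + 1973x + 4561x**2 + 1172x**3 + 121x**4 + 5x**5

(5x + 11)(x + 8)(x − 1)(x**2 + 15x + 89)

Trying the rational-root candidates, x = −11/5 is a root, so (5x + 11) divides it; the quotient is x**4 + 22x**3 + 186x**2 + 503x − 712.
Then x = 1 is a root, so (x − 1) is a factor; dividing leaves x**3 + 23x**2 + 209x + 712.
Next, x = −8 is a root, so (x + 8) divides it; the quotient is x**2 + 15x + 89.
The quadratic x**2 + 15x + 89 has discriminant −131 < 0 and is irreducible over ℤ.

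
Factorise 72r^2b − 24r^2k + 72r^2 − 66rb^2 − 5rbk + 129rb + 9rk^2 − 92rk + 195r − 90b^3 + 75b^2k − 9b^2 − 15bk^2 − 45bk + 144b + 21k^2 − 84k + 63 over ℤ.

Group: 8r(9rb − 3rk + 9r − 15b^2 + 5bk + 6b − 7k + 21) + (6b − 3k + 3)(9rb − 3rk + 9r − 15b^2 + 5bk + 6b − 7k + 21); both groups contain (9rb − 3rk + 9r − 15b^2 + 5bk + 6b − 7k + 21), so (8r + 6b − 3k + 3) is a factor with cofactor 9rb − 3rk + 9r − 15b^2 + 5bk + 6b − 7k + 21.
The cofactor groups again: 9rb − 3rk + 9r − 15b^2 + 5bk + 6b − 7k + 21 = 3b(3r − 5b + 7) + (−k + 3)(3r − 5b + 7); both groups contain (3r − 5b + 7), giving (3b − k + 3)(3r − 5b + 7).

(3r − 5b + 7)(3b − k + 3)(8r + 6b − 3k + 3)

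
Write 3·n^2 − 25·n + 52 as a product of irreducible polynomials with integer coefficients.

(3·n − 13)·(n − 4)

Need a pair with product 3·52 = 156 and sum −25: that's −12 and −13.
Split the middle term: 3·n^2 − 12·n − 13·n + 52 = 3·n·(n − 4) − 13·(n − 4).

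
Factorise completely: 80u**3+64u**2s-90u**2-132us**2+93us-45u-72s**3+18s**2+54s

Group: 8u(10u**2+3us-15u-18s**2+18s) + (4s+3)(10u**2+3us-15u-18s**2+18s); both groups contain (10u**2+3us-15u-18s**2+18s), so (8u+4s+3) is a factor with cofactor 10u**2+3us-15u-18s**2+18s.
The cofactor groups again: 10u**2+3us-15u-18s**2+18s = 2u(5u-6s) + (3s-3)(5u-6s); both groups contain (5u-6s), giving (2u+3s-3)(5u-6s).

(5u-6s)(2u+3s-3)(8u+4s+3)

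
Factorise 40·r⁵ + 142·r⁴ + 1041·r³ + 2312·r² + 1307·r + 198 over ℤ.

(2·r + 1)·(4·r + 1)·(5·r + 9)·(r² + r + 22)

Trying the rational-root candidates, r = -1/4 is a root, so (4·r + 1) divides it; the quotient is 10·r⁴ + 33·r³ + 252·r² + 515·r + 198.
Next, r = -1/2 is a root, so (2·r + 1) divides it; the quotient is 5·r³ + 14·r² + 119·r + 198.
Next, r = -9/5 is a root, giving the factor (5·r + 9) and quotient r² + r + 22.
The quadratic r² + r + 22 has discriminant -87 < 0 and is irreducible over ℤ.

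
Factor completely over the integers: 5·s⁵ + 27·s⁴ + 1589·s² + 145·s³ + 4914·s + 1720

(5·s + 2)·(s + 4)·(s + 5)·(s² - 4·s + 43)

By the rational root theorem, s = -2/5 is a root, so (5·s + 2) is a factor; dividing leaves s⁴ + 5·s³ + 27·s² + 307·s + 860.
Continuing, s = -4 is a root, so (s + 4) is a factor; dividing leaves s³ + s² + 23·s + 215.
Continuing, s = -5 is a root, so (s + 5) is a factor; dividing leaves s² - 4·s + 43.
The quadratic s² - 4·s + 43 has discriminant -156 < 0 and is irreducible over ℤ.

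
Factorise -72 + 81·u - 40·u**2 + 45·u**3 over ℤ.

(9·u - 8)·(5·u**2 + 9)

Group as (45·u**3 + 81·u) + (-40·u**2 - 72) = 9·u·(5·u**2 + 9) - 8·(5·u**2 + 9).
Both groups share the factor (5·u**2 + 9).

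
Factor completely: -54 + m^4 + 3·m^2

(m^2 + 9)·(m^2 - 6)

Substitute u = m^2 to get a quadratic in u, then factor.
m^2 - 6 is irreducible over ℤ (6 is not a perfect square).
m^2 + 9 is irreducible over ℤ (sum of squares).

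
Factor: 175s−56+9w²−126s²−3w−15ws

Group: 3w(3w+9s−8) + (−14s+7)(3w+9s−8); both groups contain (3w+9s−8).

(3w−14s+7)(3w+9s−8)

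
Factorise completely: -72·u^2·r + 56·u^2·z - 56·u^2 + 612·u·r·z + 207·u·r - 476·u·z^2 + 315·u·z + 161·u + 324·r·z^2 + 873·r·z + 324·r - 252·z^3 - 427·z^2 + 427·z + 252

Group: 9·r·(-8·u^2 + 68·u·z + 23·u + 36·z^2 + 97·z + 36) + (-7·z + 7)·(-8·u^2 + 68·u·z + 23·u + 36·z^2 + 97·z + 36); both groups contain (-8·u^2 + 68·u·z + 23·u + 36·z^2 + 97·z + 36), so (9·r - 7·z + 7) is a factor with cofactor -8·u^2 + 68·u·z + 23·u + 36·z^2 + 97·z + 36.
The cofactor groups again: -8·u^2 + 68·u·z + 23·u + 36·z^2 + 97·z + 36 = -8·u·(u - 9·z - 4) + (-4·z - 9)·(u - 9·z - 4); both groups contain (u - 9·z - 4), giving -(8·u + 4·z + 9)·(u - 9·z - 4).

-(8·u + 4·z + 9)·(9·r - 7·z + 7)·(u - 9·z - 4)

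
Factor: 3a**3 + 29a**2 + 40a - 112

By the rational root theorem, a = -4 is a root, giving the factor (a + 4) and quotient 3a**2 + 17a - 28.
The remaining quadratic factors as (3a - 4)(a + 7).

(3a - 4)(a + 4)(a + 7)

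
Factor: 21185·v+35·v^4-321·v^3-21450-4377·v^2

(5·v-13)·(7·v-11)·(v+10)·(v-15)

Trying the rational-root candidates, v = -10 is a root, giving the factor (v+10) and quotient 35·v^3-671·v^2+2333·v-2145.
Next, v = 13/5 is a root, so (5·v-13) divides it; the quotient is 7·v^2-116·v+165.
The remaining quadratic factors as (7·v-11)(v-15).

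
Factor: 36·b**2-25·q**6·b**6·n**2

-b**2·(5·q**3·b**2·n+6)·(5·q**3·b**2·n-6)

Every term has a factor of b**2; factoring it out leaves -25·q**6·b**4·n**2+36.
Recognize a difference of squares with the parts 6 and 5·q**3·b**2·n.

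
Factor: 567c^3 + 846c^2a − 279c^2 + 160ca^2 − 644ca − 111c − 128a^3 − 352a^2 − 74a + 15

(7c − 2a − 5)(9c + 8a + 3)(9c + 8a − 1)

Group: 9c(63c^2 + 38ca − 52c − 16a^2 − 38a + 5) + (8a + 3)(63c^2 + 38ca − 52c − 16a^2 − 38a + 5); both groups contain (63c^2 + 38ca − 52c − 16a^2 − 38a + 5), so (9c + 8a + 3) is a factor with cofactor 63c^2 + 38ca − 52c − 16a^2 − 38a + 5.
The cofactor groups again: 63c^2 + 38ca − 52c − 16a^2 − 38a + 5 = 7c(9c + 8a − 1) + (−2a − 5)(9c + 8a − 1); both groups contain (9c + 8a − 1), giving (7c − 2a − 5)(9c + 8a − 1).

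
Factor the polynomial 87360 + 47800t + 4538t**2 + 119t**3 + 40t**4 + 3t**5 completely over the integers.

Trying the rational-root candidates, t = −13 is a root, so (t + 13) divides it; the quotient is 3t**4 + t**3 + 106t**2 + 3160t + 6720.
Then t = −7/3 is a root, giving the factor (3t + 7) and quotient t**3 − 2t**2 + 40t + 960.
Then t = −8 is a root, so (t + 8) is a factor; dividing leaves t**2 − 10t + 120.
The quadratic t**2 − 10t + 120 has discriminant −380 < 0 and is irreducible over ℤ.

(3t + 7)(t + 13)(t + 8)(t**2 − 10t + 120)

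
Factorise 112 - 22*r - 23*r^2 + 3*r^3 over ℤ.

(3*r + 7)*(r - 2)*(r - 8)

Trying the rational-root candidates, r = -7/3 is a root, so (3*r + 7) is a factor; dividing leaves r^2 - 10*r + 16.
The remaining quadratic factors as (r - 2)(r - 8).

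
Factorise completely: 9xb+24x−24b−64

Group as (9xb+24x) + (−24b−64) = 3x(3b+8) − 8(3b+8).
Both groups share the factor (3b+8).

(3b+8)(3x−8)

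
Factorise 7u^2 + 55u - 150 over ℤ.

(7u - 15)(u + 10)

Need a pair with product 7·(-150) = -1050 and sum 55: that's -15 and 70.
Split the middle term: 7u^2 - 15u + 70u - 150 = u(7u - 15) + 10(7u - 15).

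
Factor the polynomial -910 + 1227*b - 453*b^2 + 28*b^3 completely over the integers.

Among the possible rational roots, b = 7/4 is a root, giving the factor (4*b - 7) and quotient 7*b^2 - 101*b + 130.
The remaining quadratic factors as (b - 13)(7*b - 10).

(4*b - 7)*(7*b - 10)*(b - 13)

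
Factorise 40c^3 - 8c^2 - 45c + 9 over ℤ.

(5c - 1)(8c^2 - 9)

Group as (40c^3 - 45c) + (-8c^2 + 9) = 5c(8c^2 - 9) - (8c^2 - 9).
Both groups share the factor (8c^2 - 9).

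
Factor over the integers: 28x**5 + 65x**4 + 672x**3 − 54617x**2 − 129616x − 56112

Trying the rational-root candidates, x = 12 is a root, so (x − 12) is a factor; dividing leaves 28x**4 + 401x**3 + 5484x**2 + 11191x + 4676.
Next, x = −7/4 is a root, so (4x + 7) is a factor; dividing leaves 7x**3 + 88x**2 + 1217x + 668.
Continuing, x = −4/7 is a root, giving the factor (7x + 4) and quotient x**2 + 12x + 167.
The quadratic x**2 + 12x + 167 has discriminant −524 < 0 and is irreducible over ℤ.

(4x + 7)(7x + 4)(x − 12)(x**2 + 12x + 167)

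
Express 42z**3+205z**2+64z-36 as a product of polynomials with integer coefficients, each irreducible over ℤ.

(2z+9)(3z+2)(7z-2)

Testing divisors of the constant over divisors of the leading coefficient, z = 2/7 is a root, so (7z-2) is a factor; dividing leaves 6z**2+31z+18.
The remaining quadratic factors as (2z+9)(3z+2).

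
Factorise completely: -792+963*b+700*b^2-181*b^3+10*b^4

(2*b+3)*(5*b-3)*(b-11)*(b-8)

Testing divisors of the constant over divisors of the leading coefficient, b = -3/2 is a root, so (2*b+3) divides it; the quotient is 5*b^3-98*b^2+497*b-264.
Then b = 3/5 is a root, so (5*b-3) divides it; the quotient is b^2-19*b+88.
The remaining quadratic factors as (b-11)(b-8).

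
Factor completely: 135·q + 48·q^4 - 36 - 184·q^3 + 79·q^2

Testing divisors of the constant over divisors of the leading coefficient, q = 4/3 is a root, so (3·q - 4) is a factor; dividing leaves 16·q^3 - 40·q^2 - 27·q + 9.
Continuing, q = -3/4 is a root, giving the factor (4·q + 3) and quotient 4·q^2 - 13·q + 3.
The remaining quadratic factors as (q - 3)(4·q - 1).

(3·q - 4)·(4·q + 3)·(4·q - 1)·(q - 3)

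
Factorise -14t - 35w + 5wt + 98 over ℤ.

Group as (5wt - 35w) + (-14t + 98) = 5w(t - 7) - 14(t - 7).
Both groups share the factor (t - 7).

(5w - 14)(t - 7)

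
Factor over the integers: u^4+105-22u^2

Substitute w = u^2 to get a quadratic in w, then factor.
u^2-7 is irreducible over ℤ (7 is not a perfect square).
u^2-15 is irreducible over ℤ (15 is not a perfect square).

(u^2-15)(u^2-7)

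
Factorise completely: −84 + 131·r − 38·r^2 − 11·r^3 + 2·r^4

Testing divisors of the constant over divisors of the leading coefficient, r = −4 is a root, so (r + 4) divides it; the quotient is 2·r^3 − 19·r^2 + 38·r − 21.
Then r = 1 is a root, so (r − 1) is a factor; dividing leaves 2·r^2 − 17·r + 21.
The remaining quadratic factors as (2·r − 3)(r − 7).

(2·r − 3)·(r + 4)·(r − 1)·(r − 7)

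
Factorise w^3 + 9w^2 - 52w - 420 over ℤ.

By the rational root theorem, w = -10 is a root, giving the factor (w + 10) and quotient w^2 - w - 42.
The remaining quadratic factors as (w + 6)(w - 7).

(w + 10)(w + 6)(w - 7)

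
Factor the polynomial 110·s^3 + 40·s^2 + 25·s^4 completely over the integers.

Pull out the common factor 5·s^2, then factor the remaining trinomial.

5·s^2·(5·s + 2)·(s + 4)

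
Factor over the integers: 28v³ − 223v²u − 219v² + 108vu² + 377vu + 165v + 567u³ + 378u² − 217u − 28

Group: v(28v² − 27vu − 23v − 81u² + 27u + 4) + (−7u − 7)(28v² − 27vu − 23v − 81u² + 27u + 4); both groups contain (28v² − 27vu − 23v − 81u² + 27u + 4), so (v − 7u − 7) is a factor with cofactor 28v² − 27vu − 23v − 81u² + 27u + 4.
The cofactor groups again: 28v² − 27vu − 23v − 81u² + 27u + 4 = 4v(7v + 9u − 4) + (−9u − 1)(7v + 9u − 4); both groups contain (7v + 9u − 4), giving (4v − 9u − 1)(7v + 9u − 4).

(v − 7u − 7)(4v − 9u − 1)(7v + 9u − 4)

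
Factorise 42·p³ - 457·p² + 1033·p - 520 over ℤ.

Testing divisors of the constant over divisors of the leading coefficient, p = 13/6 is a root, so (6·p - 13) is a factor; dividing leaves 7·p² - 61·p + 40.
The remaining quadratic factors as (p - 8)(7·p - 5).

(6·p - 13)·(7·p - 5)·(p - 8)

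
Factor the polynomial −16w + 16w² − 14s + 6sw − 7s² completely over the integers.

Group: −s(7s + 8w) + (2w − 2)(7s + 8w); both groups contain (7s + 8w).

−(7s + 8w)(s − 2w + 2)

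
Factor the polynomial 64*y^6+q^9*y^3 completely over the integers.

Pull out the common factor y^3, leaving q^9+64*y^3.
Recognize a sum of cubes with the parts 4*y and q^3.

y^3*(q^3+4*y)*(q^6-4*q^3*y+16*y^2)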